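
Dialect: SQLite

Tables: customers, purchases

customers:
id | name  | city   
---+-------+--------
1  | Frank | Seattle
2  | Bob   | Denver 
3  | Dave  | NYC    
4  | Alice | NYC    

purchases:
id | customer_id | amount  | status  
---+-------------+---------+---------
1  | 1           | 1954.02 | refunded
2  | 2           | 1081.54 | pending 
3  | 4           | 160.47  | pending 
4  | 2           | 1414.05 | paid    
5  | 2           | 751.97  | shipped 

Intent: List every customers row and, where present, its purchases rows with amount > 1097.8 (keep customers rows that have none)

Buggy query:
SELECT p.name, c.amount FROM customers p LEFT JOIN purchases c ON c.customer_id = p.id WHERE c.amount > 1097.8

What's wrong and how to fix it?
Bug: Filtering c.amount in WHERE discards the NULL rows produced by LEFT JOIN, turning it into an inner join

Fix: Move the right-table condition into the ON clause so unmatched parents are kept

Corrected query:
SELECT p.name, c.amount FROM customers p LEFT JOIN purchases c ON c.customer_id = p.id AND c.amount > 1097.8

Result:
name  | amount 
------+--------
Frank | 1954.02
Bob   | 1414.05
Dave  | NULL   
Alice | NULL   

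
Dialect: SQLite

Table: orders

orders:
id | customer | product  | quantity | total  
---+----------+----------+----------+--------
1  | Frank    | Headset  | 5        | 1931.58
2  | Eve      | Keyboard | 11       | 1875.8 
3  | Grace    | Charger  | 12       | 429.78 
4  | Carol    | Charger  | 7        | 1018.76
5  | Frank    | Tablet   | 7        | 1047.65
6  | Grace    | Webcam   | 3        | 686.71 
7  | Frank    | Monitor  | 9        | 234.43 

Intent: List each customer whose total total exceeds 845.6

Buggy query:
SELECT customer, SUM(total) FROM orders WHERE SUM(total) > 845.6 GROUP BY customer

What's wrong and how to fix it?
Bug: Aggregate functions cannot appear in a WHERE clause

Fix: Use HAVING (which filters groups after aggregation) instead of WHERE

Corrected query:
SELECT customer, SUM(total) FROM orders GROUP BY customer HAVING SUM(total) > 845.6

Result:
customer | SUM(total)
---------+-----------
Carol    | 1018.76   
Eve      | 1875.8    
Frank    | 3213.66   
Grace    | 1116.49   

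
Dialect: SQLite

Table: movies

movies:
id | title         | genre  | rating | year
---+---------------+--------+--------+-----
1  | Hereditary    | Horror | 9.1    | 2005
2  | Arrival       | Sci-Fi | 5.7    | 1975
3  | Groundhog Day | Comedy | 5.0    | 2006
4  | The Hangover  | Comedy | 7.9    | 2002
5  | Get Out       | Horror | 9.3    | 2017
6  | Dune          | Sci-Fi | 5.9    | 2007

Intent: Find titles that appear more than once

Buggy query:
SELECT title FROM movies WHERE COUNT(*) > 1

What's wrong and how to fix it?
Bug: WHERE can't reference COUNT(*); aggregates are computed after WHERE

Fix: Group first, then use HAVING for the count condition

Corrected query:
SELECT title FROM movies GROUP BY title HAVING COUNT(*) > 1

Result:
(no rows)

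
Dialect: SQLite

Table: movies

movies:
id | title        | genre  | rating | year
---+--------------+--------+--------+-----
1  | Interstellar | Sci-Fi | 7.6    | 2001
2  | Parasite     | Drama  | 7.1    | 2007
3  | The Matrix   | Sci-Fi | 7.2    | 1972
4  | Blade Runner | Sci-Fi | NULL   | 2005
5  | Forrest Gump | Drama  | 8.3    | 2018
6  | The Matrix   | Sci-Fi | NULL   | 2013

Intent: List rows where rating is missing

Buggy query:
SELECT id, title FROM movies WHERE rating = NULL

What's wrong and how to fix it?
Bug: Comparing to NULL with '=' never matches; NULL = NULL is unknown, not true

Fix: Use IS NULL to test for NULL

Corrected query:
SELECT id, title FROM movies WHERE rating IS NULL

Result:
id | title       
---+-------------
4  | Blade Runner
6  | The Matrix  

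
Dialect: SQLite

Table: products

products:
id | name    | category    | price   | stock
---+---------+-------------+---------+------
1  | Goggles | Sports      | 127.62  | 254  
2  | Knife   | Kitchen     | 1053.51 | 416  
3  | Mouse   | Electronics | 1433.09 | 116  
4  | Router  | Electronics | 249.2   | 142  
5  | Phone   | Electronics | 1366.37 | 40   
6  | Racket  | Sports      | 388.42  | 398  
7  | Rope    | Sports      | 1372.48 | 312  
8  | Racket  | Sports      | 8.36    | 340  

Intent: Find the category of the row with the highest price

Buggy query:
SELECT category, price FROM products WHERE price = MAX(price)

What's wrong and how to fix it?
Bug: WHERE is evaluated per row; an aggregate over the whole table isn't defined there

Fix: Wrap MAX in a scalar subquery so WHERE compares against a single value

Corrected query:
SELECT category, price FROM products WHERE price = (SELECT MAX(price) FROM products)

Result:
category    | price  
------------+--------
Electronics | 1433.09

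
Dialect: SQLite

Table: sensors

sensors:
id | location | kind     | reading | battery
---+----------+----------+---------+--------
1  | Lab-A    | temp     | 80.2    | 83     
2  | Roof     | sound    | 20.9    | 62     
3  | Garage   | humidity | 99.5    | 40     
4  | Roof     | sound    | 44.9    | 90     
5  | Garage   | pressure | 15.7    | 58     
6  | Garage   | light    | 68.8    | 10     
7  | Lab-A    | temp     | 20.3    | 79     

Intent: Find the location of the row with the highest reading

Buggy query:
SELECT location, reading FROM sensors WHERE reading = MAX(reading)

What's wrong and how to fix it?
Bug: WHERE is evaluated per row; an aggregate over the whole table isn't defined there

Fix: Wrap MAX in a scalar subquery so WHERE compares against a single value

Corrected query:
SELECT location, reading FROM sensors WHERE reading = (SELECT MAX(reading) FROM sensors)

Result:
location | reading
---------+--------
Garage   | 99.5   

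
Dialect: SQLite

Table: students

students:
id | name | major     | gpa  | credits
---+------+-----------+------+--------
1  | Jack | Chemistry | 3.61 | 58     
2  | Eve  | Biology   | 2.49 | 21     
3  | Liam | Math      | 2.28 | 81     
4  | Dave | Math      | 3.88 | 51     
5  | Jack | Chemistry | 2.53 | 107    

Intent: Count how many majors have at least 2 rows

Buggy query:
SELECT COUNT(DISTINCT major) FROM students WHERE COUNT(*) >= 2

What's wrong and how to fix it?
Bug: COUNT(*) cannot appear in WHERE; the per-group count doesn't exist yet

Fix: Group first with HAVING COUNT(*) >= 2, then COUNT the resulting groups

Corrected query:
SELECT COUNT(*) FROM (SELECT major FROM students GROUP BY major HAVING COUNT(*) >= 2)

Result:
COUNT(*)
--------
2       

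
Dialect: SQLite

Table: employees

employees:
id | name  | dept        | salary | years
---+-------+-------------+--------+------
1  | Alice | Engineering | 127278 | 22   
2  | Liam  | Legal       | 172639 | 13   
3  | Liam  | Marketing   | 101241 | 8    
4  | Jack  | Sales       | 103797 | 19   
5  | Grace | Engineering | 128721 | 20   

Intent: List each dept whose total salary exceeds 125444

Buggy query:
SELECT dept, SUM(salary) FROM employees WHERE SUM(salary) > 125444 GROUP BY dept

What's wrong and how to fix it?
Bug: SUM(salary) is an aggregate, but WHERE filters rows before aggregation

Fix: Move the aggregate condition to a HAVING clause

Corrected query:
SELECT dept, SUM(salary) FROM employees GROUP BY dept HAVING SUM(salary) > 125444

Result:
dept        | SUM(salary)
------------+------------
Engineering | 255999     
Legal       | 172639     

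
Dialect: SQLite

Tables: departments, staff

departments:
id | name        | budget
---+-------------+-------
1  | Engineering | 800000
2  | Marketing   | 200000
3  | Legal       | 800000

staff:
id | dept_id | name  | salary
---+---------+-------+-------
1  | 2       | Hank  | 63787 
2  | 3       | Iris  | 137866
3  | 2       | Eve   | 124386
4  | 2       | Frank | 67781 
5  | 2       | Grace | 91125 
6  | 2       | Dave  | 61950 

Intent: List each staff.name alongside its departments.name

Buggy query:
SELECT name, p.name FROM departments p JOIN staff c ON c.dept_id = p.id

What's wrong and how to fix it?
Bug: Both tables have a 'name' column; the unqualified reference is ambiguous

Fix: Prefix ambiguous columns with the table alias

Corrected query:
SELECT c.name, p.name FROM departments p JOIN staff c ON c.dept_id = p.id

Result:
name  | name     
------+----------
Hank  | Marketing
Iris  | Legal    
Eve   | Marketing
Frank | Marketing
Grace | Marketing
Dave  | Marketing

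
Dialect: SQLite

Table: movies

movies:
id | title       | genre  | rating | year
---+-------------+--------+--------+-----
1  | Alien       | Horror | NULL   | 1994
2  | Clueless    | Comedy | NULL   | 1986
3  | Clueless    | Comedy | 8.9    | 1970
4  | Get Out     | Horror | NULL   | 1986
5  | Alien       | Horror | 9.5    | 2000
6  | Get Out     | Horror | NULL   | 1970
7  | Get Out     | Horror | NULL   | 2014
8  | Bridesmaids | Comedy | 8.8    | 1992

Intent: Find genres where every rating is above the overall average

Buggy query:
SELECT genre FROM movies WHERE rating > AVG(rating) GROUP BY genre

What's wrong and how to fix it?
Bug: WHERE evaluates per row before aggregation, so AVG() is unavailable

Fix: Use a subquery for AVG and a HAVING MIN(...) filter so the condition holds for every row in the group

Corrected query:
SELECT genre FROM movies GROUP BY genre HAVING MIN(rating) > (SELECT AVG(rating) FROM movies)

Result:
genre 
------
Horror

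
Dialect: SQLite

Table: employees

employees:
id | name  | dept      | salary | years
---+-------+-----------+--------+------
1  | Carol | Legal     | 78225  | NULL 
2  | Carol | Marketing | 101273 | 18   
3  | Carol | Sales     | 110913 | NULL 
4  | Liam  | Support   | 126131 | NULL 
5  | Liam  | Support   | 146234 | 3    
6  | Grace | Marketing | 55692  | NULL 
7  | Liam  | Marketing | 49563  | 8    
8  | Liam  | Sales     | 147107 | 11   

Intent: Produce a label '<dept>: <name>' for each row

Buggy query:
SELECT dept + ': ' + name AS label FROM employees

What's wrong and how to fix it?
Bug: SQLite uses || for string concatenation; + coerces text to numbers (yielding 0)

Fix: Use the || operator for string concatenation

Corrected query:
SELECT dept || ': ' || name AS label FROM employees

Result:
label           
----------------
Legal: Carol    
Marketing: Carol
Sales: Carol    
Support: Liam   
Support: Liam   
Marketing: Grace
Marketing: Liam 
Sales: Liam     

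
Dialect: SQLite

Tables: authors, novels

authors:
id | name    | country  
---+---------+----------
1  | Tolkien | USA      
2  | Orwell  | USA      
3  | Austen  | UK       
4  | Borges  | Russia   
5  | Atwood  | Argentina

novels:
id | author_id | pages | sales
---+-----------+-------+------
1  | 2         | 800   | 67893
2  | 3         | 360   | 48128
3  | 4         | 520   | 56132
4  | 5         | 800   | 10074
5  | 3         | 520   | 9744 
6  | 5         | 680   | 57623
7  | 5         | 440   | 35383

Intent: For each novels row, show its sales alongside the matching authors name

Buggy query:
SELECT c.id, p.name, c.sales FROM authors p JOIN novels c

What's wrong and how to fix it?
Bug: JOIN with no ON clause produces a cartesian product; every novels row pairs with every authors row

Fix: Add ON c.author_id = p.id to the JOIN

Corrected query:
SELECT c.id, p.name, c.sales FROM authors p JOIN novels c ON c.author_id = p.id

Result:
id | name   | sales
---+--------+------
1  | Orwell | 67893
2  | Austen | 48128
3  | Borges | 56132
4  | Atwood | 10074
5  | Austen | 9744 
6  | Atwood | 57623
7  | Atwood | 35383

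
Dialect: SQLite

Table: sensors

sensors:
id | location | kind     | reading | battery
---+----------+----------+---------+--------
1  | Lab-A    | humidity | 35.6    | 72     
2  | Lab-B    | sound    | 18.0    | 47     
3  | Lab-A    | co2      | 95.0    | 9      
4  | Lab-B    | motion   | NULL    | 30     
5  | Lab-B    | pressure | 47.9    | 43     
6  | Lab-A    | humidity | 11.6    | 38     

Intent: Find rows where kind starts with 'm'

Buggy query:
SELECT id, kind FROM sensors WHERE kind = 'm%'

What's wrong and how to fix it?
Bug: '=' compares the literal string including the % character; pattern matching needs LIKE

Fix: Use LIKE for wildcard pattern matching

Corrected query:
SELECT id, kind FROM sensors WHERE kind LIKE 'm%'

Result:
id | kind  
---+-------
4  | motion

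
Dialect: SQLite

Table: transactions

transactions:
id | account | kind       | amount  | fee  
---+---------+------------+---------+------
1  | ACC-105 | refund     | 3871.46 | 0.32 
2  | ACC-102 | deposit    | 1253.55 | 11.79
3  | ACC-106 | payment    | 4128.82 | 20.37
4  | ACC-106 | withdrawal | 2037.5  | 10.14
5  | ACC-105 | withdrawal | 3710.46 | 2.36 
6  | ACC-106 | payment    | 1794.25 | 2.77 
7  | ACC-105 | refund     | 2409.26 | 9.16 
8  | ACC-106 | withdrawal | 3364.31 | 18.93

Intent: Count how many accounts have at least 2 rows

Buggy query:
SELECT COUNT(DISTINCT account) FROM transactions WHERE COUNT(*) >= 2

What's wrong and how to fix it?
Bug: COUNT(*) cannot appear in WHERE; the per-group count doesn't exist yet

Fix: Group first with HAVING COUNT(*) >= 2, then COUNT the resulting groups

Corrected query:
SELECT COUNT(*) FROM (SELECT account FROM transactions GROUP BY account HAVING COUNT(*) >= 2)

Result:
COUNT(*)
--------
2       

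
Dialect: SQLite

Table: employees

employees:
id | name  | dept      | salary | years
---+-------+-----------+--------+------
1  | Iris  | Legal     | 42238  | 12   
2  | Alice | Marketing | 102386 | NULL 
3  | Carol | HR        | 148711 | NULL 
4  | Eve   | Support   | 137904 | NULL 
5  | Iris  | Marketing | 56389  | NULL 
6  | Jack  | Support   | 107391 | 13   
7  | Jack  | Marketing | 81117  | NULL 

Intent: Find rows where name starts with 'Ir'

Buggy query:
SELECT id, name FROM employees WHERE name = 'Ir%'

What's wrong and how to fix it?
Bug: Wildcards only work with LIKE; '=' treats '%' as a literal character

Fix: Replace '=' with LIKE so 'Ir%' is treated as a pattern

Corrected query:
SELECT id, name FROM employees WHERE name LIKE 'Ir%'

Result:
id | name
---+-----
1  | Iris
5  | Iris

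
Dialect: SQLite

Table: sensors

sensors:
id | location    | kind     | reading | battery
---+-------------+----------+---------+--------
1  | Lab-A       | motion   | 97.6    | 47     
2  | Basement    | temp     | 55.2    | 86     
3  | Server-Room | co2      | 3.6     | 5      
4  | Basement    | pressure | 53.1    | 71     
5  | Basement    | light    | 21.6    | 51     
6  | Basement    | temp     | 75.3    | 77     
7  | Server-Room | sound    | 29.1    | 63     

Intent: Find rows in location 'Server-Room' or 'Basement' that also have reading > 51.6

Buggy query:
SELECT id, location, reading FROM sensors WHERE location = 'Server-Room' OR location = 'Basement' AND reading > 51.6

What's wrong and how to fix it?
Bug: Without parentheses, AND is evaluated before OR, so the reading filter only applies to the 'Basement' branch

Fix: Add parentheses around the OR so the AND applies to both alternatives

Corrected query:
SELECT id, location, reading FROM sensors WHERE (location = 'Server-Room' OR location = 'Basement') AND reading > 51.6

Result:
id | location | reading
---+----------+--------
2  | Basement | 55.2   
4  | Basement | 53.1   
6  | Basement | 75.3   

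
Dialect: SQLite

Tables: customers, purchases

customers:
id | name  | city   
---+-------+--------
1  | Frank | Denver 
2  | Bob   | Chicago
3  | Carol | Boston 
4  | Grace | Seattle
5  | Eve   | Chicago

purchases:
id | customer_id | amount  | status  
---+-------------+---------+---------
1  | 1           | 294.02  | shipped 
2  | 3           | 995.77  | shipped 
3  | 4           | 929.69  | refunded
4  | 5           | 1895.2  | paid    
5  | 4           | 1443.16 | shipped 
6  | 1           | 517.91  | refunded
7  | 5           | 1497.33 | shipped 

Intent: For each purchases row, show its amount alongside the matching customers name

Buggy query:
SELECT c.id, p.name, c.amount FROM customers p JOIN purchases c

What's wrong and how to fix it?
Bug: Missing join condition: each purchases row is matched to all customers rows instead of just its own

Fix: Add ON c.customer_id = p.id to the JOIN

Corrected query:
SELECT c.id, p.name, c.amount FROM customers p JOIN purchases c ON c.customer_id = p.id

Result:
id | name  | amount 
---+-------+--------
1  | Frank | 294.02 
2  | Carol | 995.77 
3  | Grace | 929.69 
4  | Eve   | 1895.2 
5  | Grace | 1443.16
6  | Frank | 517.91 
7  | Eve   | 1497.33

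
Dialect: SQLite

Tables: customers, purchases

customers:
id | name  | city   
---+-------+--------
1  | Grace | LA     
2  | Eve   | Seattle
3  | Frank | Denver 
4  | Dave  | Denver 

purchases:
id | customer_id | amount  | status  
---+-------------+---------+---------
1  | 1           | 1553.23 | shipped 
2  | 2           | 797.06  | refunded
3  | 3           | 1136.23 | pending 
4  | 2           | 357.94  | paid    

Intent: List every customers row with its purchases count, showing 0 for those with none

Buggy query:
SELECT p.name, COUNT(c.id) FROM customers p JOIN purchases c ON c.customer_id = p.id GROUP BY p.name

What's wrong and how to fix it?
Bug: An inner join excludes parents with zero children

Fix: Switch to LEFT JOIN to retain unmatched parent rows

Corrected query:
SELECT p.name, COUNT(c.id) FROM customers p LEFT JOIN purchases c ON c.customer_id = p.id GROUP BY p.name

Result:
name  | COUNT(c.id)
------+------------
Dave  | 0          
Eve   | 2          
Frank | 1          
Grace | 1          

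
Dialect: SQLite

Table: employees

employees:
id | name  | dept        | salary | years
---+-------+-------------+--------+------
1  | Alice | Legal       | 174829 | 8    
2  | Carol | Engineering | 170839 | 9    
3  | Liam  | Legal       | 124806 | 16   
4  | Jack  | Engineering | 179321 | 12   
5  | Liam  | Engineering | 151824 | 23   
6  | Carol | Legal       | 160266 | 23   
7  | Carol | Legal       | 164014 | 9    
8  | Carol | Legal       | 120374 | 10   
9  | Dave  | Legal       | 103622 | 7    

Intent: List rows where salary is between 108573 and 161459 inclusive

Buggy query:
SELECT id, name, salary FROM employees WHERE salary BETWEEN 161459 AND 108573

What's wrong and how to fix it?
Bug: The bounds are reversed; BETWEEN a AND b requires a <= b to match anything

Fix: Write BETWEEN 108573 AND 161459

Corrected query:
SELECT id, name, salary FROM employees WHERE salary BETWEEN 108573 AND 161459

Result:
id | name  | salary
---+-------+-------
3  | Liam  | 124806
5  | Liam  | 151824
6  | Carol | 160266
8  | Carol | 120374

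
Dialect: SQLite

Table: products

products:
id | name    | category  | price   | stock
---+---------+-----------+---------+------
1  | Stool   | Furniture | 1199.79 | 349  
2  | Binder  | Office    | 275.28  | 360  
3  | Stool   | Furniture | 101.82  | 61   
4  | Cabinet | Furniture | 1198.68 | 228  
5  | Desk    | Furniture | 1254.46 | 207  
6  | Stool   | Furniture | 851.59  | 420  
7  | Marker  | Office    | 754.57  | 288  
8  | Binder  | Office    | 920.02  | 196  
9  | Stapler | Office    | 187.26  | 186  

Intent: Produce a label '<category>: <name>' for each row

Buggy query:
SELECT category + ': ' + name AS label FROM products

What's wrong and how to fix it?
Bug: SQLite uses || for string concatenation; + coerces text to numbers (yielding 0)

Fix: Use the || operator for string concatenation

Corrected query:
SELECT category || ': ' || name AS label FROM products

Result:
label             
------------------
Furniture: Stool  
Office: Binder    
Furniture: Stool  
Furniture: Cabinet
Furniture: Desk   
Furniture: Stool  
Office: Marker    
Office: Binder    
Office: Stapler   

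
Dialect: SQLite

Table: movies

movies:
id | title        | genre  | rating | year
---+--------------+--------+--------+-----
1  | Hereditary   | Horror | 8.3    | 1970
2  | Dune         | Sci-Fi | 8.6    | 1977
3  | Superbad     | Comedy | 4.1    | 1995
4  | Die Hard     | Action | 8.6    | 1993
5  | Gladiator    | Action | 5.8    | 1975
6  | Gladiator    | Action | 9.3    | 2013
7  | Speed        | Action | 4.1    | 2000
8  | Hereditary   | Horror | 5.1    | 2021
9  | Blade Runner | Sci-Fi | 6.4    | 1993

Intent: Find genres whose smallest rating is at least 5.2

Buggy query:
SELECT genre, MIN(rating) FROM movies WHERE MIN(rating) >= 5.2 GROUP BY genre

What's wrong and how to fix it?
Bug: Aggregates like MIN are computed per group after WHERE runs

Fix: Use HAVING for the per-group MIN condition

Corrected query:
SELECT genre, MIN(rating) FROM movies GROUP BY genre HAVING MIN(rating) >= 5.2

Result:
genre  | MIN(rating)
-------+------------
Sci-Fi | 6.4        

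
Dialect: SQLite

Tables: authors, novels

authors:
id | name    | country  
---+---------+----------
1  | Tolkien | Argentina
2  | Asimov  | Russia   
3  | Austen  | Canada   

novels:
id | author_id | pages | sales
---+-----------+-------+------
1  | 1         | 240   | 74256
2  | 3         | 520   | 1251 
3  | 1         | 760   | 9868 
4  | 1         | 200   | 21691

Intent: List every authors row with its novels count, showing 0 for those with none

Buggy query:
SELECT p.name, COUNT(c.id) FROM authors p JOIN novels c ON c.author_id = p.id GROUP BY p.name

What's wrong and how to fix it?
Bug: INNER JOIN drops authors rows that have no matching novels rows

Fix: Switch to LEFT JOIN to retain unmatched parent rows

Corrected query:
SELECT p.name, COUNT(c.id) FROM authors p LEFT JOIN novels c ON c.author_id = p.id GROUP BY p.name

Result:
name    | COUNT(c.id)
--------+------------
Asimov  | 0          
Austen  | 1          
Tolkien | 3          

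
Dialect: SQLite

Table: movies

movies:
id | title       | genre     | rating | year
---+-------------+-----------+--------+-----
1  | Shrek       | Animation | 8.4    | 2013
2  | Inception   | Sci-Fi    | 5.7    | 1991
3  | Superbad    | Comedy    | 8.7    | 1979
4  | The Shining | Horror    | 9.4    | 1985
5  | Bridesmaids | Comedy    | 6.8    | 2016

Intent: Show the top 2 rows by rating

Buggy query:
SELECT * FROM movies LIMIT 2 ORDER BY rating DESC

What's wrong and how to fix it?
Bug: ORDER BY cannot follow LIMIT; LIMIT is the final clause

Fix: Sort with ORDER BY, then apply LIMIT

Corrected query:
SELECT * FROM movies ORDER BY rating DESC LIMIT 2

Result:
id | title       | genre  | rating | year
---+-------------+--------+--------+-----
4  | The Shining | Horror | 9.4    | 1985
3  | Superbad    | Comedy | 8.7    | 1979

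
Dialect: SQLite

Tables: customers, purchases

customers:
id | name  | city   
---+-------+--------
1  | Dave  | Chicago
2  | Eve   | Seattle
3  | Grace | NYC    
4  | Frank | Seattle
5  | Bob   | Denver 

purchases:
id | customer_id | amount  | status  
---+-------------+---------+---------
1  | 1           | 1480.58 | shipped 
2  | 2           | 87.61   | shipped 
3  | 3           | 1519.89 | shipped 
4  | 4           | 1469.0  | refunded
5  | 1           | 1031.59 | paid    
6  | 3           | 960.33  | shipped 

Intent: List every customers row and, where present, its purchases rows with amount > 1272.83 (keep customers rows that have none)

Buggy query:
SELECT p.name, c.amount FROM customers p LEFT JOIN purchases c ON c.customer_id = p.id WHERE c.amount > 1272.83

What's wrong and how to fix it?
Bug: Filtering c.amount in WHERE discards the NULL rows produced by LEFT JOIN, turning it into an inner join

Fix: Move the right-table condition into the ON clause so unmatched parents are kept

Corrected query:
SELECT p.name, c.amount FROM customers p LEFT JOIN purchases c ON c.customer_id = p.id AND c.amount > 1272.83

Result:
name  | amount 
------+--------
Dave  | 1480.58
Eve   | NULL   
Grace | 1519.89
Frank | 1469   
Bob   | NULL   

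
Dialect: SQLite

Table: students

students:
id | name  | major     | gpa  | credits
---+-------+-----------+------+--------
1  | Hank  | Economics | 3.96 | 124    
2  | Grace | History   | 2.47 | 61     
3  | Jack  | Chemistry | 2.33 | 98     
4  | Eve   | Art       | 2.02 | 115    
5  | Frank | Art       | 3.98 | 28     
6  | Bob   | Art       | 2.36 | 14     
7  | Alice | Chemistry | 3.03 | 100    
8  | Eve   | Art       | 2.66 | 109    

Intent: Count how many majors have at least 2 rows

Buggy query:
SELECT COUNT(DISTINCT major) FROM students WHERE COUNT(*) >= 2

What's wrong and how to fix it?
Bug: WHERE filters individual rows, not groups, so a group-level COUNT is invalid there

Fix: Group first with HAVING COUNT(*) >= 2, then COUNT the resulting groups

Corrected query:
SELECT COUNT(*) FROM (SELECT major FROM students GROUP BY major HAVING COUNT(*) >= 2)

Result:
COUNT(*)
--------
2       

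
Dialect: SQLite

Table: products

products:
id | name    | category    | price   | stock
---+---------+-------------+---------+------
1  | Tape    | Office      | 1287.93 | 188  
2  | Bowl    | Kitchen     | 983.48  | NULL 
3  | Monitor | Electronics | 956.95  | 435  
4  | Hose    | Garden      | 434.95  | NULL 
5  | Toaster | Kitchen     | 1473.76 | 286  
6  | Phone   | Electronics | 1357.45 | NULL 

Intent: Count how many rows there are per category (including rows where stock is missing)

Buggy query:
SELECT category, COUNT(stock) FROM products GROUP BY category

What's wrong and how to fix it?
Bug: COUNT(stock) skips NULLs, so groups with missing stock are undercounted

Fix: Replace COUNT(stock) with COUNT(*)

Corrected query:
SELECT category, COUNT(*) FROM products GROUP BY category

Result:
category    | COUNT(*)
------------+---------
Electronics | 2       
Garden      | 1       
Kitchen     | 2       
Office      | 1       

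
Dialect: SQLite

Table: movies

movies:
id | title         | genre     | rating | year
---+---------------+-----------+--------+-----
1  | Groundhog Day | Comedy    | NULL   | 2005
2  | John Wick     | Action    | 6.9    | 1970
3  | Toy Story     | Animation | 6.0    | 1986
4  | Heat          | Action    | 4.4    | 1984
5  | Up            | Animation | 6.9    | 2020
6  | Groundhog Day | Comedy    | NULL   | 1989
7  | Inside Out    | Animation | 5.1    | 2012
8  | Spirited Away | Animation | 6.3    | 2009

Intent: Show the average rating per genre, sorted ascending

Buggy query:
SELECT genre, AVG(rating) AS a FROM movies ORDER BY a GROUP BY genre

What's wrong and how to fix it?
Bug: ORDER BY appears before GROUP BY; SQL clause order requires GROUP BY first

Fix: Move ORDER BY to the end, after GROUP BY

Corrected query:
SELECT genre, AVG(rating) AS a FROM movies GROUP BY genre ORDER BY a

Result:
genre     | a    
----------+------
Comedy    | NULL 
Action    | 5.65 
Animation | 6.075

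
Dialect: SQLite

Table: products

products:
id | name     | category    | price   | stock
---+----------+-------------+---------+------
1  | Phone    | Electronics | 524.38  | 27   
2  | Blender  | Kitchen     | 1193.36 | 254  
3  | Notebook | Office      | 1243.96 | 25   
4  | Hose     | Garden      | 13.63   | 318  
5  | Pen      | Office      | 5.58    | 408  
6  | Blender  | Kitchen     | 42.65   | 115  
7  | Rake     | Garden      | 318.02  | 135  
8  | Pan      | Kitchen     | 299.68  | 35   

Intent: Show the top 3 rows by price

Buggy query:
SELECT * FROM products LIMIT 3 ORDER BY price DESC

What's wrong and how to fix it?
Bug: LIMIT must come after ORDER BY

Fix: Sort with ORDER BY, then apply LIMIT

Corrected query:
SELECT * FROM products ORDER BY price DESC LIMIT 3

Result:
id | name     | category    | price   | stock
---+----------+-------------+---------+------
3  | Notebook | Office      | 1243.96 | 25   
2  | Blender  | Kitchen     | 1193.36 | 254  
1  | Phone    | Electronics | 524.38  | 27   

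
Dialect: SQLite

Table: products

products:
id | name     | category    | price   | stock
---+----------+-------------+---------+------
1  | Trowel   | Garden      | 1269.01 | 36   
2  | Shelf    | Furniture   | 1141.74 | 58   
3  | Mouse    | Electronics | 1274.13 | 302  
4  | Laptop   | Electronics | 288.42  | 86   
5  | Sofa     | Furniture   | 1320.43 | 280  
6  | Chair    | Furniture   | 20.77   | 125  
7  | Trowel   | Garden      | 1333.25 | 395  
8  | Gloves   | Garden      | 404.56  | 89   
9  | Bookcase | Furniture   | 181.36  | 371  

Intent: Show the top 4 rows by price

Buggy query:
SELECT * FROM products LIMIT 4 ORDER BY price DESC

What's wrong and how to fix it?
Bug: ORDER BY cannot follow LIMIT; LIMIT is the final clause

Fix: Swap the clauses: ORDER BY first, then LIMIT

Corrected query:
SELECT * FROM products ORDER BY price DESC LIMIT 4

Result:
id | name   | category    | price   | stock
---+--------+-------------+---------+------
7  | Trowel | Garden      | 1333.25 | 395  
5  | Sofa   | Furniture   | 1320.43 | 280  
3  | Mouse  | Electronics | 1274.13 | 302  
1  | Trowel | Garden      | 1269.01 | 36   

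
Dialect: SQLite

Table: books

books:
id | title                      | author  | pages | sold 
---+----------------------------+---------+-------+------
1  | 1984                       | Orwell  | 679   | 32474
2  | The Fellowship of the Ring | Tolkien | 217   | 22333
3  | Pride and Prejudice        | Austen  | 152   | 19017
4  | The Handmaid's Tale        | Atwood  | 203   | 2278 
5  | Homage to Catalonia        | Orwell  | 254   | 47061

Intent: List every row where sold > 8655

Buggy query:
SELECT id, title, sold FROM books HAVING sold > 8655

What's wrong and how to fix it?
Bug: This is a non-aggregate query (no GROUP BY, no aggregates), so in SQLite the HAVING clause is invalid here; a row-level condition belongs in WHERE

Fix: Use WHERE for row-level filtering

Corrected query:
SELECT id, title, sold FROM books WHERE sold > 8655

Result:
id | title                      | sold 
---+----------------------------+------
1  | 1984                       | 32474
2  | The Fellowship of the Ring | 22333
3  | Pride and Prejudice        | 19017
5  | Homage to Catalonia        | 47061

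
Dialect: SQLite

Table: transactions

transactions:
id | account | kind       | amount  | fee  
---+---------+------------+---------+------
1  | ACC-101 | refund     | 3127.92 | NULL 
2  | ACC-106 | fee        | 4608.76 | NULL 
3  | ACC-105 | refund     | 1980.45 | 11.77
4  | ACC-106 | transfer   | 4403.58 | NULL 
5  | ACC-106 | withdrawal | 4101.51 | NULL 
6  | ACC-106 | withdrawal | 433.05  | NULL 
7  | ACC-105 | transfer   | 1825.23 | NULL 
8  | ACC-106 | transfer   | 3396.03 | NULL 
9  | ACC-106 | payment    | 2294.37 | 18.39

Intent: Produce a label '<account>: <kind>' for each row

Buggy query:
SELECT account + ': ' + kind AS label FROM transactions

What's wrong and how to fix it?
Bug: '+' is numeric addition; on text columns SQLite converts them to 0 instead of concatenating

Fix: Use the || operator for string concatenation

Corrected query:
SELECT account || ': ' || kind AS label FROM transactions

Result:
label              
-------------------
ACC-101: refund    
ACC-106: fee       
ACC-105: refund    
ACC-106: transfer  
ACC-106: withdrawal
ACC-106: withdrawal
ACC-105: transfer  
ACC-106: transfer  
ACC-106: payment   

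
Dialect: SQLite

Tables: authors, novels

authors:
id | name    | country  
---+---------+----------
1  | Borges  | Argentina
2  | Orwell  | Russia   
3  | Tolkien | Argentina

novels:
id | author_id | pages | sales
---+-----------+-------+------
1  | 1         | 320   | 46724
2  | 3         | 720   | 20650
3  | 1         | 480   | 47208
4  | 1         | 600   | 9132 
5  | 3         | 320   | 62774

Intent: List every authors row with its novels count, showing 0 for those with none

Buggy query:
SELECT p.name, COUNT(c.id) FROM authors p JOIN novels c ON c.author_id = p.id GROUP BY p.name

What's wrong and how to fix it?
Bug: INNER JOIN drops authors rows that have no matching novels rows

Fix: Use LEFT JOIN so parents without children still appear (COUNT(c.id) gives 0)

Corrected query:
SELECT p.name, COUNT(c.id) FROM authors p LEFT JOIN novels c ON c.author_id = p.id GROUP BY p.name

Result:
name    | COUNT(c.id)
--------+------------
Borges  | 3          
Orwell  | 0          
Tolkien | 2          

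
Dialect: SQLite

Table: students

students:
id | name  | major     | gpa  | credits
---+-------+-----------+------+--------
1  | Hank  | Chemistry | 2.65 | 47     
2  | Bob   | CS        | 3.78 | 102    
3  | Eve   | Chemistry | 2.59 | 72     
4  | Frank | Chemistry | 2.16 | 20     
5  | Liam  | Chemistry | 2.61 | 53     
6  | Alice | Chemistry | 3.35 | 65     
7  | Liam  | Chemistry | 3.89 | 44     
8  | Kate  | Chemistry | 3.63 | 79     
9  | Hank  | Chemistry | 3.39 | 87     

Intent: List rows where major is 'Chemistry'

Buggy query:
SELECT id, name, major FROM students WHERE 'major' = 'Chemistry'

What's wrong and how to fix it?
Bug: 'major' in single quotes is a string literal, not the column; the comparison is literal-vs-literal and never true

Fix: Remove the quotes around the column name (or use double quotes for an identifier)

Corrected query:
SELECT id, name, major FROM students WHERE major = 'Chemistry'

Result:
id | name  | major    
---+-------+----------
1  | Hank  | Chemistry
3  | Eve   | Chemistry
4  | Frank | Chemistry
5  | Liam  | Chemistry
6  | Alice | Chemistry
7  | Liam  | Chemistry
8  | Kate  | Chemistry
9  | Hank  | Chemistry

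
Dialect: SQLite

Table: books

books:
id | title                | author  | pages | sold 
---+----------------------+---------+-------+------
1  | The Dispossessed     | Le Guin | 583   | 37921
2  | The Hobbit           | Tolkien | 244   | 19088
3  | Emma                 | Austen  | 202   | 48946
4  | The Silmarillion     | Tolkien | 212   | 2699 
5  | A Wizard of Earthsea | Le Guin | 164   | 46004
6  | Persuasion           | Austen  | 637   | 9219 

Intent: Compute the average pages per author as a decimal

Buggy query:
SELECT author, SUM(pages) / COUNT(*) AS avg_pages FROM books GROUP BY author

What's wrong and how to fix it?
Bug: Both operands are integers, so '/' performs integer division and truncates

Fix: Cast one side to REAL so the division keeps the fractional part

Corrected query:
SELECT author, SUM(pages) * 1.0 / COUNT(*) AS avg_pages FROM books GROUP BY author

Result:
author  | avg_pages
--------+----------
Austen  | 419.5    
Le Guin | 373.5    
Tolkien | 228      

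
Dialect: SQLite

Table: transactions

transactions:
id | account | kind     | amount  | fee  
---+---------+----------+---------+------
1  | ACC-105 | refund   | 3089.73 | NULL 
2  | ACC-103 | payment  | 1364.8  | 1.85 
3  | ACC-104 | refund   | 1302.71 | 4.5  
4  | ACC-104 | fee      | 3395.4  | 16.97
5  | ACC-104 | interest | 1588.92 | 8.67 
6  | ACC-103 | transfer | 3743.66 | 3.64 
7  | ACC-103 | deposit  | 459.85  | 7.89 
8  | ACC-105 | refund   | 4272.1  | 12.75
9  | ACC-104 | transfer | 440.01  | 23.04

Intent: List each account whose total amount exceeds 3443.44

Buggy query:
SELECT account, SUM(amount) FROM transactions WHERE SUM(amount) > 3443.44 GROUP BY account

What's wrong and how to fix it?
Bug: WHERE runs before GROUP BY, so aggregates aren't available there

Fix: Use HAVING (which filters groups after aggregation) instead of WHERE

Corrected query:
SELECT account, SUM(amount) FROM transactions GROUP BY account HAVING SUM(amount) > 3443.44

Result:
account | SUM(amount)
--------+------------
ACC-103 | 5568.31    
ACC-104 | 6727.04    
ACC-105 | 7361.83    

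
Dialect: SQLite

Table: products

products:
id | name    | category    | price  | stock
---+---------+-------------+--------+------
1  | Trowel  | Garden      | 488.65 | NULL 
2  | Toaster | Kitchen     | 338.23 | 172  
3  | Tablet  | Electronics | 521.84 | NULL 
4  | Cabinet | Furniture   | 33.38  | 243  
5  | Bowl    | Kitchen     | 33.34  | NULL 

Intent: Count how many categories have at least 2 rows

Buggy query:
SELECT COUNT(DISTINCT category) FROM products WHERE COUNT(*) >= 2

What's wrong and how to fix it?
Bug: COUNT(*) cannot appear in WHERE; the per-group count doesn't exist yet

Fix: Use a subquery that GROUPs and filters with HAVING, then count its rows

Corrected query:
SELECT COUNT(*) FROM (SELECT category FROM products GROUP BY category HAVING COUNT(*) >= 2)

Result:
COUNT(*)
--------
1       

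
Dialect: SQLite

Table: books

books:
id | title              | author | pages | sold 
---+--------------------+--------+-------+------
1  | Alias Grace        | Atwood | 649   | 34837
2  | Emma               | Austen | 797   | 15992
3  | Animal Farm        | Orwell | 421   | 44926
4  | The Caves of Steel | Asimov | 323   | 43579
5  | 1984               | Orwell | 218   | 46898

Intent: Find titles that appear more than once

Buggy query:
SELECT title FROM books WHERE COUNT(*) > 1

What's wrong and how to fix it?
Bug: COUNT(*) is an aggregate and cannot be used in WHERE

Fix: GROUP BY title, then filter groups with HAVING COUNT(*) > 1

Corrected query:
SELECT title FROM books GROUP BY title HAVING COUNT(*) > 1

Result:
(no rows)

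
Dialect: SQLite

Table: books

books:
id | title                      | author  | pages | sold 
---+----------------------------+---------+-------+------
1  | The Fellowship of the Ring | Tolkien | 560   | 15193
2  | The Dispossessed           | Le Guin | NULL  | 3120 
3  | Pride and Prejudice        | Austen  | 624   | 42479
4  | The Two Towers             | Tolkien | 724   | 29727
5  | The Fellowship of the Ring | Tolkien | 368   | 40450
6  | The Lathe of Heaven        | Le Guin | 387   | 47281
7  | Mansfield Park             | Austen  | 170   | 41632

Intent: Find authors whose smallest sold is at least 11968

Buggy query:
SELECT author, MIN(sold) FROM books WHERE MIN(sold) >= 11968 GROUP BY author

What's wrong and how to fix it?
Bug: MIN() in WHERE is a misuse of aggregate

Fix: Replace WHERE with HAVING after the GROUP BY

Corrected query:
SELECT author, MIN(sold) FROM books GROUP BY author HAVING MIN(sold) >= 11968

Result:
author  | MIN(sold)
--------+----------
Austen  | 41632    
Tolkien | 15193    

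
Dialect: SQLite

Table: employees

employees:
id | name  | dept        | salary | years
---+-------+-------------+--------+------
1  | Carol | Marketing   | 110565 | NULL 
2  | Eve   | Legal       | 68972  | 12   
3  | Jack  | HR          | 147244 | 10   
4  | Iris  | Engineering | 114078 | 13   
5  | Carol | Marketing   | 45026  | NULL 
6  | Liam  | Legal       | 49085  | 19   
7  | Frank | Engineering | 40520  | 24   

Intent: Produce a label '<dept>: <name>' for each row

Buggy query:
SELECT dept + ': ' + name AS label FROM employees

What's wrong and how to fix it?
Bug: '+' is numeric addition; on text columns SQLite converts them to 0 instead of concatenating

Fix: Replace + with || to concatenate text

Corrected query:
SELECT dept || ': ' || name AS label FROM employees

Result:
label             
------------------
Marketing: Carol  
Legal: Eve        
HR: Jack          
Engineering: Iris 
Marketing: Carol  
Legal: Liam       
Engineering: Frank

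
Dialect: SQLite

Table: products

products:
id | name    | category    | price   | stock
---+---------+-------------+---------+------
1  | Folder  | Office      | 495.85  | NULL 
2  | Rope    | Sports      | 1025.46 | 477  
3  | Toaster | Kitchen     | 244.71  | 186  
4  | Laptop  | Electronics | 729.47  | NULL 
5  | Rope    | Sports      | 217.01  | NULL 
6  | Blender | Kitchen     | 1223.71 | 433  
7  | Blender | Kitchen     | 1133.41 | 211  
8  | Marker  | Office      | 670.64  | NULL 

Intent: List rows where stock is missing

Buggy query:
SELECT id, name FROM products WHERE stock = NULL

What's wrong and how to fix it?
Bug: Comparing to NULL with '=' never matches; NULL = NULL is unknown, not true

Fix: Use IS NULL to test for NULL

Corrected query:
SELECT id, name FROM products WHERE stock IS NULL

Result:
id | name  
---+-------
1  | Folder
4  | Laptop
5  | Rope  
8  | Marker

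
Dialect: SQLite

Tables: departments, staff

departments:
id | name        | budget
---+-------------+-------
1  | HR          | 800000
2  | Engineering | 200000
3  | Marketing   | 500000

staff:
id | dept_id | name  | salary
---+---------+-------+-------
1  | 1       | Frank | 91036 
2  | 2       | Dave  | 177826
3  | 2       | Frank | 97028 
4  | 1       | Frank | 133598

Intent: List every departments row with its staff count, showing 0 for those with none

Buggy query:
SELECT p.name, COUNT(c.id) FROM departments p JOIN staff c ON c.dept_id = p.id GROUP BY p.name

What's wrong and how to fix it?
Bug: An inner join excludes parents with zero children

Fix: Switch to LEFT JOIN to retain unmatched parent rows

Corrected query:
SELECT p.name, COUNT(c.id) FROM departments p LEFT JOIN staff c ON c.dept_id = p.id GROUP BY p.name

Result:
name        | COUNT(c.id)
------------+------------
Engineering | 2          
HR          | 2          
Marketing   | 0          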